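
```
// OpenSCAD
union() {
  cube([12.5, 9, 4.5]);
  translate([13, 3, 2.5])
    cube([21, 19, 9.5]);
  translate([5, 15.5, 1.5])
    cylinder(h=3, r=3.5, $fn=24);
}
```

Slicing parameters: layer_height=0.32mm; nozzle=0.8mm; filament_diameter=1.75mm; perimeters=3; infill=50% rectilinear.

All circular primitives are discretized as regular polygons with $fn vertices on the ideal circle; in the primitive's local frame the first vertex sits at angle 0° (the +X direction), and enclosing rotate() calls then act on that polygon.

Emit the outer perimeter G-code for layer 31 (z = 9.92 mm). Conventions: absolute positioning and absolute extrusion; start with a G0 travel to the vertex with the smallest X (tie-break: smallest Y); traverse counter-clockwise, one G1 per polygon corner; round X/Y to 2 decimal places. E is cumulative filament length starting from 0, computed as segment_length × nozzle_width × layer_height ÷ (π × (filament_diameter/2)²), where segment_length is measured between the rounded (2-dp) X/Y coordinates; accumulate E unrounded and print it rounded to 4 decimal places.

At z = 9.92 mm: the cube is absent (z outside [0, 4.5]); the cube at (13, 3) is present — its section is the full 21×19 rectangle; the cylinder at (5, 15.5) is not intersected at this z (z outside [1.5, 4.5]); Combining (union): only the 21×19 cube at (13, 3) is present, so the union is just that shape — 1 connected region. The outline is a single polygon with 4 vertices. Extrusion per mm of travel: 0.8 × 0.32 / (π × 0.875²) = 0.106432. Accumulating E over each segment gives final E = 8.5146.

G0 X13.00 Y3.00 Z9.92
G1 X34.00 Y3.00 E2.2351
G1 X34.00 Y22.00 E4.2573
G1 X13.00 Y22.00 E6.4924
G1 X13.00 Y3.00 E8.5146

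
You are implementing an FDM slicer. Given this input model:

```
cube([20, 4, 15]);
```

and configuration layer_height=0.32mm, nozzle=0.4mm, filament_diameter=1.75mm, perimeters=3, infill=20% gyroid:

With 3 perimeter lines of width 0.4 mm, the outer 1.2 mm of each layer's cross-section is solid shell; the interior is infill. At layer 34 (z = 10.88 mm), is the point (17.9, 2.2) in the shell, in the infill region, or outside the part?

infill

At z = 10.88 mm: the cube is present — its section is the full 20×4 rectangle. Overall, the cross-section is a single solid region. The nearest boundary edge runs (20.00, 4.00)→(0.00, 4.00); distance from the point to it = 1.80 mm. The point is inside the cross-section and 1.80 mm from the nearest boundary — more than the 1.2 mm shell width (3 × 0.4), so it's in the infill interior.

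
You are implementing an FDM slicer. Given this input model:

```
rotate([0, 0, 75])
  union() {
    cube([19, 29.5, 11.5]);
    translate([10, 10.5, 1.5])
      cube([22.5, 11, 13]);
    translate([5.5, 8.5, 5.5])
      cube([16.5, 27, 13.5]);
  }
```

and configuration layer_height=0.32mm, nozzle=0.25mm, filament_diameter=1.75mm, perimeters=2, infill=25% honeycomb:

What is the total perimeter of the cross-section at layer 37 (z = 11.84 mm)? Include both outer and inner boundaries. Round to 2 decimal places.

At z = 11.84 mm: the cube does not reach this height (z outside [0, 11.5]); the cube at (10, 10.5) is present — its section is the full 22.5×11 rectangle (perimeter 67.00 mm); the cube at (5.5, 8.5) (footprint 16.5×27) is included at this height (perimeter 87.00 mm); Combining (union): the regions partially overlap (shared area 132.00 mm²), so the edge portions inside another operand are dropped and the merged outline is re-measured after clipping — boundary = 108.00 mm; (whole slice rotated 75° about Z — lengths, areas and connectivity unchanged). Overall, the cross-section is a single solid region. Total boundary length (outer) = 108.00 mm.

108.00 mm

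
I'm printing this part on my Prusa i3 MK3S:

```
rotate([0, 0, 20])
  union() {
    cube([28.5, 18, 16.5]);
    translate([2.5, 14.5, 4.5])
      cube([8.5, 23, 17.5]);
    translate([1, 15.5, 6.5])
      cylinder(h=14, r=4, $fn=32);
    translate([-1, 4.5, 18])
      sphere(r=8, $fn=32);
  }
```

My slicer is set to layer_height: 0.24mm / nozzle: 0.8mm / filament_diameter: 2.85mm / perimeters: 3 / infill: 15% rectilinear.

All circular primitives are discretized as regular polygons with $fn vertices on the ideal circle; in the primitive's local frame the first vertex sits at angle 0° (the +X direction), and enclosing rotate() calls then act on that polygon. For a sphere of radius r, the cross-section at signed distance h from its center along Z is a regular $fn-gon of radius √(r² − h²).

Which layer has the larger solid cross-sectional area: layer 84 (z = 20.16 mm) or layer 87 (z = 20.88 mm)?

Layer 84 (z = 20.16): the cube does not reach this height (z outside [0, 16.5]); the 8.5×23 cube at (2.5, 14.5) contributes its full rectangle (area 195.50 mm²); the cylinder at (1, 15.5): section is a regular 32-gon, circumradius r=4 (area = (32/2)·4.000²·sin(360°/32) = 49.94 mm²); the r=8 sphere at (-1, 4.5) contributes a regular 32-gon of circumradius √(8²−2.16²) = 7.703 (area = (32/2)·7.703²·sin(360°/32) = 185.21 mm²); Merging all regions: the regions partially overlap — summed areas 430.65 mm² minus the doubly-counted overlap 10.12 mm² gives 420.53 mm² — area = 420.53 mm²; (whole slice rotated 20° about Z — lengths, areas and connectivity unchanged). So its area = 420.53 mm². Layer 87 (z = 20.88): the cube does not reach this height (z outside [0, 16.5]); the 8.5×23 cube at (2.5, 14.5) contributes its full rectangle (area 195.50 mm²); the cylinder at (1, 15.5) does not reach this height (z outside [6.5, 20.5]); the sphere at (-1, 4.5): section is a regular 32-gon, circumradius = √(r²−h²) = √(8²−2.88²) = 7.464 (area = (32/2)·7.464²·sin(360°/32) = 173.88 mm²); Merging all regions: the 2 present regions are separate (no shared area or edge), so areas and boundary lengths simply add and each stays a separate island — area = 369.38 mm²; (rotated 20° about Z; rotation is an isometry so areas/perimeters/island counts are preserved). So its area = 369.38 mm². Layer 84 is larger (420.53 vs 369.38 mm²).

layer 84 (z = 20.16 mm)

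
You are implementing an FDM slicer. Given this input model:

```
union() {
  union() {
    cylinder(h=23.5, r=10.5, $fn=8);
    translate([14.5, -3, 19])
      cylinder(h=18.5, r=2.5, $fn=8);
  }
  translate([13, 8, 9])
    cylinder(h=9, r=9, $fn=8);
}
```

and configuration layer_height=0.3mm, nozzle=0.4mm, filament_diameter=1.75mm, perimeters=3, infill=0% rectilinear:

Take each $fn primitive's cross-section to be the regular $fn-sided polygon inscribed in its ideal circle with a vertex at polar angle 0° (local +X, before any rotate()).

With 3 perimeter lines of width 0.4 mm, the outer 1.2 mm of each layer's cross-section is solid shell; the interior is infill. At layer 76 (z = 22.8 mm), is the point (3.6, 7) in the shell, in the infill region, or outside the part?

infill

At z = 22.8 mm: the cylinder: section is a regular 8-gon, circumradius r=10.5; the r=2.5 cylinder at (14.5, -3) gives a regular 8-gon of circumradius 2.5 (constant along its height); Combining (union): the 2 present regions are separate (no shared area or edge), so areas and boundary lengths simply add and each stays a separate island — 2 connected regions; the cylinder at (13, 8) is not intersected at this z (z outside [9, 18]); Combining (union): only that combined region is present, so the union is just that shape — 2 connected regions. Overall, the cross-section has 2 separate islands. The nearest boundary edge runs (0.00, 10.50)→(7.42, 7.42); distance from the point to it = 1.86 mm. (Shell/infill is judged within the island containing the point — the largest one.) The point is inside the cross-section and 1.86 mm from the nearest boundary — more than the 1.2 mm shell width (3 × 0.4), so it's in the infill interior.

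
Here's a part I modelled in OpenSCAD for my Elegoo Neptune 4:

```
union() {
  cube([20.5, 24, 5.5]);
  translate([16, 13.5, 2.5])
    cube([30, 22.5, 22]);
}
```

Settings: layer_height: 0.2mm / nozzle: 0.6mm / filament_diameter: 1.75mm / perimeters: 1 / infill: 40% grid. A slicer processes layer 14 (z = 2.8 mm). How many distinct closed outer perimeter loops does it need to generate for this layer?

At z = 2.8 mm: the cube (footprint 20.5×24) is included at this height; the cube at (16, 13.5) is present — its section is the full 30×22.5 rectangle; Merging all regions: the regions partially overlap (shared area 47.25 mm²), so overlapping operands fuse into one piece — 1 connected region. The result has 1 disconnected region.

1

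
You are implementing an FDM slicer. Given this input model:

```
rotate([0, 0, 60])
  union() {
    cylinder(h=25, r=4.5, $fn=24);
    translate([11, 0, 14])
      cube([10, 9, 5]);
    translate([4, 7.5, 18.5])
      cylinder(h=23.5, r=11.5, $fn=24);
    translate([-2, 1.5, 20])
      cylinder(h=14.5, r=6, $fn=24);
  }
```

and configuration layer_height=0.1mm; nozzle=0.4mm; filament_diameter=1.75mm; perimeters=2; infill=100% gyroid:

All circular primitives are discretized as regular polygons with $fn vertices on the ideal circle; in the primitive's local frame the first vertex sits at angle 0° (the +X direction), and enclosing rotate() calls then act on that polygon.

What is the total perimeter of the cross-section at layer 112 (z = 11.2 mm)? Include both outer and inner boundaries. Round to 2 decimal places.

28.19 mm

At z = 11.2 mm: the r=4.5 cylinder gives a regular 24-gon of circumradius 4.5 (constant along its height) (perimeter = 2·24·4.500·sin(180°/24) = 28.19 mm); the cube at (11, 0) is absent (z outside [14, 19]); the cylinder at (4, 7.5) is not intersected at this z (z outside [18.5, 42]); the cylinder at (-2, 1.5) does not reach this height (z outside [20, 34.5]); Combining (union): only the r=4.5 cylinder is present, so the union is just that shape — boundary = 28.19 mm; (whole slice rotated 60° about Z — lengths, areas and connectivity unchanged). Overall, the cross-section is a single solid region. Total boundary length (outer) = 28.19 mm.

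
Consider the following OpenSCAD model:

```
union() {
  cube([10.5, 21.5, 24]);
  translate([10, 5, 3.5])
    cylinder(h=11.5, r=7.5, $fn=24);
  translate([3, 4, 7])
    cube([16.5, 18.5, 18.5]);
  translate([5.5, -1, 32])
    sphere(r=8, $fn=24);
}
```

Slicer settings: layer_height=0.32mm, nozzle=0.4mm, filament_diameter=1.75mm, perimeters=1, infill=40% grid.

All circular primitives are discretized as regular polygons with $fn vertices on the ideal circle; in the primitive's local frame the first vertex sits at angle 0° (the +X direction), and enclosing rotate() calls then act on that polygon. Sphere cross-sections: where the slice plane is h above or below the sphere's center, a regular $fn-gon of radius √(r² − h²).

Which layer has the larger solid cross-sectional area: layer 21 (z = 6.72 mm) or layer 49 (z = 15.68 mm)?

Layer 21 (z = 6.72): the cube (footprint 10.5×21.5) is included at this height (area 225.75 mm²); the r=7.5 cylinder at (10, 5) gives a regular 24-gon of circumradius 7.5 (constant along its height) (area = (24/2)·7.500²·sin(360°/24) = 174.70 mm²); the cube at (3, 4) is not intersected at this z (z outside [7, 25.5]); the sphere at (5.5, -1) is not intersected at this z (|z−center|=25.280 > r=8); Taking the union: the regions partially overlap — summed areas 400.45 mm² minus the doubly-counted overlap 84.17 mm² gives 316.29 mm² — area = 316.29 mm². So its area = 316.29 mm². Layer 49 (z = 15.68): the cube (footprint 10.5×21.5) is included at this height (area 225.75 mm²); the cylinder at (10, 5) is absent (z outside [3.5, 15]); the cube at (3, 4) is present — its section is the full 16.5×18.5 rectangle (area 305.25 mm²); the sphere at (5.5, -1) does not reach this height (|z−center|=16.320 > r=8); Taking the union: the regions partially overlap — summed areas 531.00 mm² minus the doubly-counted overlap 131.25 mm² gives 399.75 mm² — area = 399.75 mm². So its area = 399.75 mm². Layer 49 is larger (399.75 vs 316.29 mm²).

layer 49 (z = 15.68 mm)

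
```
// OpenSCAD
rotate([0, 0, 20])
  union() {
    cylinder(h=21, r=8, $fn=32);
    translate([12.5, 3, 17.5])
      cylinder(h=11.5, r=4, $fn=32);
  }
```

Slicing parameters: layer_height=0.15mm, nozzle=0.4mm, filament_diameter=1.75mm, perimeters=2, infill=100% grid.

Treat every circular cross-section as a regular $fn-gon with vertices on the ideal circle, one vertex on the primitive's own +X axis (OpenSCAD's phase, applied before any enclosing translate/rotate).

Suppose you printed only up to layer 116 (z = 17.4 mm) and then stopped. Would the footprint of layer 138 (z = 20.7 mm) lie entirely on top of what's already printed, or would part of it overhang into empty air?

part overhangs

Compare the two slices. At z = 17.4: the r=8 cylinder gives a regular 32-gon of circumradius 8 (constant along its height) (area = (32/2)·8.000²·sin(360°/32) = 199.77 mm²); the cylinder at (12.5, 3) is absent (z outside [17.5, 29]); Taking the union: only the r=8 cylinder is present, so the union is just that shape — area = 199.77 mm²; (whole slice rotated 20° about Z — lengths, areas and connectivity unchanged). At z = 20.7: the r=8 cylinder gives a regular 32-gon of circumradius 8 (constant along its height) (area = (32/2)·8.000²·sin(360°/32) = 199.77 mm²); the r=4 cylinder at (12.5, 3) gives a regular 32-gon of circumradius 4 (constant along its height) (area = (32/2)·4.000²·sin(360°/32) = 49.94 mm²); Taking the union: the 2 present regions are separate (no shared area or edge), so areas and boundary lengths simply add and each stays a separate island — area = 249.72 mm²; (whole slice rotated 20° about Z — lengths, areas and connectivity unchanged). Checking containment: at z = 20.7 the cross-section extends beyond the z = 17.4 cross-section by about 49.94 mm².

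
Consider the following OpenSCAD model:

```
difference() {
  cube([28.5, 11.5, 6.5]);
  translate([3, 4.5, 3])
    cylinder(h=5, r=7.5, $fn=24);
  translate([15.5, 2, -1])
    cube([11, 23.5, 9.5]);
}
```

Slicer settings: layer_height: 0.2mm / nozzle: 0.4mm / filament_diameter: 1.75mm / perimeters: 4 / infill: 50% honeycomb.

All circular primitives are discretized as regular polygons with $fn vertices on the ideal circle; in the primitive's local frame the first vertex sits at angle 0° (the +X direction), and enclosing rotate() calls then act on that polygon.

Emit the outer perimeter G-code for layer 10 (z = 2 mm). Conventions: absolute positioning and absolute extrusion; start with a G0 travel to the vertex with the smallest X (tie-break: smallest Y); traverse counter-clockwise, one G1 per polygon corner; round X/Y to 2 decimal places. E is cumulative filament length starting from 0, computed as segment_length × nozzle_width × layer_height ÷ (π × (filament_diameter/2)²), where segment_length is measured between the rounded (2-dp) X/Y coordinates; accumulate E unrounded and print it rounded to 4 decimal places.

G0 X0.00 Y0.00 Z2.00
G1 X28.50 Y0.00 E0.9479
G1 X28.50 Y11.50 E1.3304
G1 X26.50 Y11.50 E1.3969
G1 X26.50 Y2.00 E1.7129
G1 X15.50 Y2.00 E2.0788
G1 X15.50 Y11.50 E2.3947
G1 X0.00 Y11.50 E2.9103
G1 X0.00 Y0.00 E3.2928

At z = 2 mm: the cube is present — its section is the full 28.5×11.5 rectangle; the cylinder at (3, 4.5) is not intersected at this z (z outside [3, 8]); the cube at (15.5, 2) is present — its section is the full 11×23.5 rectangle; Subtracting the remaining from the first: starting from the 28.5×11.5 cube, the 11×23.5 cube at (15.5, 2) partially overlaps it — only the 104.50 mm² overlap (of its 258.50 mm²) is removed, clipping the outline — 1 connected region. The outline is a single polygon with 8 vertices. Extrusion per mm of travel: 0.4 × 0.2 / (π × 0.875²) = 0.033260. Accumulating E over each segment gives final E = 3.2928.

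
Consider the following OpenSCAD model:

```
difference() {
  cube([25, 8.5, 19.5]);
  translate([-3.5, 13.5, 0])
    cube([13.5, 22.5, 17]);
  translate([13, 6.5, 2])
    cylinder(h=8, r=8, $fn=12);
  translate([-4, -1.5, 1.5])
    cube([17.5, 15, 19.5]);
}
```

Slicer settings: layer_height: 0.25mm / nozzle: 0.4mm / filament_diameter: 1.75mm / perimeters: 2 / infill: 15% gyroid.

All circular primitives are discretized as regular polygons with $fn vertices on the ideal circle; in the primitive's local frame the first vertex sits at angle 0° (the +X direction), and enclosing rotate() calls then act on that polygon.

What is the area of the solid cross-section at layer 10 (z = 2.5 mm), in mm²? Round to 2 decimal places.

At z = 2.5 mm: the cube (footprint 25×8.5) is included at this height (area 212.50 mm²); the 13.5×22.5 cube at (-3.5, 13.5) contributes its full rectangle (area 303.75 mm²); the r=8 cylinder at (13, 6.5) gives a regular 12-gon of circumradius 8 (constant along its height) (area = (12/2)·8.000²·sin(360°/12) = 192.00 mm²); the cube at (-4, -1.5) (footprint 17.5×15) is included at this height (area 262.50 mm²); Subtracting the remaining from the first: starting from the 25×8.5 cube (212.50 mm²), the 13.5×22.5 cube at (-3.5, 13.5) misses the remaining region (no effect); the r=8 cylinder at (13, 6.5) partially overlaps it — only the 119.03 mm² overlap (of its 192.00 mm²) is removed, clipping the outline; the 17.5×15 cube at (-4, -1.5) partially overlaps it — only the 50.98 mm² overlap (of its 262.50 mm²) is removed, clipping the outline — area = 42.48 mm². Overall, the cross-section is a single solid region. Net area = 42.48 mm².

42.48 mm²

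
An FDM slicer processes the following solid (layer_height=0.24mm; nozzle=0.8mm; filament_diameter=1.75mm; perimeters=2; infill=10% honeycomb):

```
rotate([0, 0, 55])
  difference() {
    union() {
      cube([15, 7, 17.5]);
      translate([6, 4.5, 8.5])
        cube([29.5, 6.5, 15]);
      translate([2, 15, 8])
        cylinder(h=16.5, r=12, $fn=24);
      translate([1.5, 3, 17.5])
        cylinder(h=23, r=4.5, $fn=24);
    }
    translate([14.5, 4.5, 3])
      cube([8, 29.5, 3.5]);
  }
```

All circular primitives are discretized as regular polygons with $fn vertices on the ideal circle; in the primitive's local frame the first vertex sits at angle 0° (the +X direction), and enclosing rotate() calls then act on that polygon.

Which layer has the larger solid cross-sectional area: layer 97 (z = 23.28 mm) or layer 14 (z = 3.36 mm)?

layer 97 (z = 23.28 mm)

Layer 97 (z = 23.28): the cube is absent (z outside [0, 17.5]); the cube at (6, 4.5) (footprint 29.5×6.5) is included at this height (area 191.75 mm²); the r=12 cylinder at (2, 15) contributes a regular 24-gon of circumradius 12 (area = (24/2)·12.000²·sin(360°/24) = 447.24 mm²); the r=4.5 cylinder at (1.5, 3) contributes a regular 24-gon of circumradius 4.5 (area = (24/2)·4.500²·sin(360°/24) = 62.89 mm²); Taking the union: the regions partially overlap — summed areas 701.88 mm² minus the doubly-counted overlap 61.77 mm² gives 640.11 mm² — area = 640.11 mm²; the cube at (14.5, 4.5) does not reach this height (z outside [3, 6.5]); After the difference (first − rest): none of the subtracted shapes is present at this height, so that combined region is unchanged — area = 640.11 mm²; (rotated 55° about Z; rotation is an isometry so areas/perimeters/island counts are preserved). So its area = 640.11 mm². Layer 14 (z = 3.36): the cube (footprint 15×7) is included at this height (area 105.00 mm²); the cube at (6, 4.5) does not reach this height (z outside [8.5, 23.5]); the cylinder at (2, 15) is absent (z outside [8, 24.5]); the cylinder at (1.5, 3) is absent (z outside [17.5, 40.5]); Combining (union): only the 15×7 cube is present, so the union is just that shape — area = 105.00 mm²; the cube at (14.5, 4.5) (footprint 8×29.5) is included at this height (area 236.00 mm²); Subtracting the remaining from the first: starting from the result so far (105.00 mm²), the 8×29.5 cube at (14.5, 4.5) partially overlaps it — only the 1.25 mm² overlap (of its 236.00 mm²) is removed, clipping the outline — area = 103.75 mm²; (rotated 55° about Z; rotation is an isometry so areas/perimeters/island counts are preserved). So its area = 103.75 mm². Layer 97 is larger (640.11 vs 103.75 mm²).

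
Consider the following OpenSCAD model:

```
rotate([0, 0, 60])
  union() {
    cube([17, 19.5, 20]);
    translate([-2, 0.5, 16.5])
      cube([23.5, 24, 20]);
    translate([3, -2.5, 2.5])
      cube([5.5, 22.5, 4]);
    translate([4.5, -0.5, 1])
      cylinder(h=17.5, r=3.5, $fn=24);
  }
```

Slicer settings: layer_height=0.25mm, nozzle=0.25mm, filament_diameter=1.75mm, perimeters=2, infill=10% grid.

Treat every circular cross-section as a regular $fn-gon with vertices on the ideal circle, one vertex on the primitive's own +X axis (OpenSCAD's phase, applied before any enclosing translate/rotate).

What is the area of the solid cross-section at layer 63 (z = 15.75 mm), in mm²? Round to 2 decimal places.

353.99 mm²

At z = 15.75 mm: the cube is present — its section is the full 17×19.5 rectangle (area 331.50 mm²); the cube at (-2, 0.5) is not intersected at this z (z outside [16.5, 36.5]); the cube at (3, -2.5) is not intersected at this z (z outside [2.5, 6.5]); the r=3.5 cylinder at (4.5, -0.5) gives a regular 24-gon of circumradius 3.5 (constant along its height) (area = (24/2)·3.500²·sin(360°/24) = 38.05 mm²); Combining (union): the regions partially overlap — summed areas 369.55 mm² minus the doubly-counted overlap 15.56 mm² gives 353.99 mm² — area = 353.99 mm²; (whole slice rotated 60° about Z — lengths, areas and connectivity unchanged). Overall, the cross-section is a single solid region. Net area = 353.99 mm².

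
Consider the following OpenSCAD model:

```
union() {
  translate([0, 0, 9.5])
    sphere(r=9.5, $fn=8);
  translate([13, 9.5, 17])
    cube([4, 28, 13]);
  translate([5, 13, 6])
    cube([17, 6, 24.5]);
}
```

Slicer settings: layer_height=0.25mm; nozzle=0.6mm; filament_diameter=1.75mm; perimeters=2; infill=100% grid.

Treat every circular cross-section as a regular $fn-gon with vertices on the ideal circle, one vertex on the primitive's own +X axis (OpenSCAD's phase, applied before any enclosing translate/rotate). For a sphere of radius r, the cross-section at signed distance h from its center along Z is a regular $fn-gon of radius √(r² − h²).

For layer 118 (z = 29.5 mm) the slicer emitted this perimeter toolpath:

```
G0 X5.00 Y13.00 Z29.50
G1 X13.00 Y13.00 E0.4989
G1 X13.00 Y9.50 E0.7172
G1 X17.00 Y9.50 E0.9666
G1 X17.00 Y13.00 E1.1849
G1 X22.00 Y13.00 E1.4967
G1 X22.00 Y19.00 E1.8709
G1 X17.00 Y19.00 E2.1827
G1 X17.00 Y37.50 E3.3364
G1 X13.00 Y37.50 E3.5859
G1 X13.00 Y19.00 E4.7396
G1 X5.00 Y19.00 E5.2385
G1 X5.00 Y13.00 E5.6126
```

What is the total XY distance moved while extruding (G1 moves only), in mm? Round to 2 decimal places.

Sum the Euclidean lengths of each G1 segment: total = 90.00 mm.

90.00 mm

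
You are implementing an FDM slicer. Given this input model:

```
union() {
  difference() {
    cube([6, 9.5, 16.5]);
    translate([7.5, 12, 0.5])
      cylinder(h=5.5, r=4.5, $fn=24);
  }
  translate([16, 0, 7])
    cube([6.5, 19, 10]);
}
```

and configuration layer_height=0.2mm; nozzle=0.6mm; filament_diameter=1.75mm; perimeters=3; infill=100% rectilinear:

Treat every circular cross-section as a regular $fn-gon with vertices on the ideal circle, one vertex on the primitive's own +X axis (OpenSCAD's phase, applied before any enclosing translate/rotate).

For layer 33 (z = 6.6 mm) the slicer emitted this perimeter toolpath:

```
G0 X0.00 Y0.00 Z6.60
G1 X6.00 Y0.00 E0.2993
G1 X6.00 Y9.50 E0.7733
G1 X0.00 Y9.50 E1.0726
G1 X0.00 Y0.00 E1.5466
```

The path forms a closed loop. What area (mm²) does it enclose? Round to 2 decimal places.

Apply the shoelace formula to the sequence of (X, Y) vertices; enclosed area = 57.00 mm².

57.00 mm²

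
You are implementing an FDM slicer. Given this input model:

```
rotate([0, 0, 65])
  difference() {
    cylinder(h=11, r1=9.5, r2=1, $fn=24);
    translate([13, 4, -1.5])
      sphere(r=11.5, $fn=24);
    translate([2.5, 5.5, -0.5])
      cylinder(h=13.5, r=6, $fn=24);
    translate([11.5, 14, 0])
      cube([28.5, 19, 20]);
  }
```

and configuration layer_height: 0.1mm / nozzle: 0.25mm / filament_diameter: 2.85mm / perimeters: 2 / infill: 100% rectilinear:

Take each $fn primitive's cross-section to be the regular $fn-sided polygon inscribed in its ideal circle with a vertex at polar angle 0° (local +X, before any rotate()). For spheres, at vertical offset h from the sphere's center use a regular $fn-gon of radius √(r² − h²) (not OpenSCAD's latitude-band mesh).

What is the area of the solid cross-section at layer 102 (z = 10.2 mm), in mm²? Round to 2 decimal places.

At z = 10.2 mm: the cone: at t=0.927 of its height the radius interpolates to r₁+(r₂−r₁)t = 1.618, giving a regular 24-gon of that circumradius (area = (24/2)·1.618²·sin(360°/24) = 8.13 mm²); the sphere at (13, 4) does not reach this height (|z−center|=11.700 > r=11.5); the r=6 cylinder at (2.5, 5.5) gives a regular 24-gon of circumradius 6 (constant along its height) (area = (24/2)·6.000²·sin(360°/24) = 111.81 mm²); the 28.5×19 cube at (11.5, 14) contributes its full rectangle (area 541.50 mm²); Taking the first minus the rest: starting from the cone (8.13 mm²), the r=6 cylinder at (2.5, 5.5) partially overlaps it — only the 3.59 mm² overlap (of its 111.81 mm²) is removed, clipping the outline; the 28.5×19 cube at (11.5, 14) misses the remaining region (no effect) — area = 4.54 mm²; (whole slice rotated 65° about Z — lengths, areas and connectivity unchanged). Overall, the cross-section is a single solid region. Net area = 4.54 mm².

4.54 mm²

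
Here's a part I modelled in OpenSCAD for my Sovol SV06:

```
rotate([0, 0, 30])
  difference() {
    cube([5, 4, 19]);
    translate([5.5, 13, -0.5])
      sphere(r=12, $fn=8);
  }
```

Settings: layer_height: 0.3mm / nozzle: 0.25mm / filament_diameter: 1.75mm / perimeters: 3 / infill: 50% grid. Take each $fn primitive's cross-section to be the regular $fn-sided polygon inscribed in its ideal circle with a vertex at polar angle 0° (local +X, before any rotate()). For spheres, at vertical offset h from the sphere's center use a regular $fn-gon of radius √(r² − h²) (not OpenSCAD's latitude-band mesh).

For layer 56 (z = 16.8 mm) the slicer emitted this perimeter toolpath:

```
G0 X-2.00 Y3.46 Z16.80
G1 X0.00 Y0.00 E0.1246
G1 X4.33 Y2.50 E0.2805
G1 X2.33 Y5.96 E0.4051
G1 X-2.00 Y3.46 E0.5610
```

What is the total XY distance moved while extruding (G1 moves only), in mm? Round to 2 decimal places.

17.99 mm

Sum the Euclidean lengths of each G1 segment: total = 17.99 mm.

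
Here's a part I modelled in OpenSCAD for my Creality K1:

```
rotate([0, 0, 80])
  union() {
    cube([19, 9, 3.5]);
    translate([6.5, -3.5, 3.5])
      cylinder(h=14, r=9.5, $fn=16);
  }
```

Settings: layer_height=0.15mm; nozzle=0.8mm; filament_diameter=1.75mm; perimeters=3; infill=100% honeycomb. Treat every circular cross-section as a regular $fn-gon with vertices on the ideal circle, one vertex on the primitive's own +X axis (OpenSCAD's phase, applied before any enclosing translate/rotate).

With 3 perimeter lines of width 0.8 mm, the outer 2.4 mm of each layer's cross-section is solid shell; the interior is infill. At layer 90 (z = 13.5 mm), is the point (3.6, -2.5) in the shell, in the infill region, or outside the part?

At z = 13.5 mm: the cube is absent (z outside [0, 3.5]); the r=9.5 cylinder at (6.5, -3.5) contributes a regular 16-gon of circumradius 9.5; Merging all regions: only the r=9.5 cylinder at (6.5, -3.5) is present, so the union is just that shape — 1 connected region; (whole slice rotated 80° about Z — lengths, areas and connectivity unchanged). Overall, the cross-section is a single solid region. Undo the 80° rotation: the query point maps to (-1.837, -3.979) in the un-rotated model frame. The nearest boundary edge runs (-3.00, -3.50)→(-2.28, -7.14); distance from the point to it = 1.05 mm. The point is inside the cross-section, 1.05 mm from the nearest boundary — within the 2.4 mm shell band (3 × 0.8).

shell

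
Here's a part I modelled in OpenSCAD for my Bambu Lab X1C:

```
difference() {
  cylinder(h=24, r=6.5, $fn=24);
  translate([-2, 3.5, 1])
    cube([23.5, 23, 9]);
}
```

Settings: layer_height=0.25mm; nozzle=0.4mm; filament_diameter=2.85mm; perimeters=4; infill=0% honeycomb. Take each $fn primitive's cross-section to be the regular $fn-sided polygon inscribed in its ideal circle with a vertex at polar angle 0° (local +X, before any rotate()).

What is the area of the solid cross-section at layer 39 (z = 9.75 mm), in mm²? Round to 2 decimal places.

At z = 9.75 mm: the cylinder: section is a regular 24-gon, circumradius r=6.5 (area = (24/2)·6.500²·sin(360°/24) = 131.22 mm²); the cube at (-2, 3.5) is present — its section is the full 23.5×23 rectangle (area 540.50 mm²); Subtracting the remaining from the first: starting from the r=6.5 cylinder (131.22 mm²), the 23.5×23 cube at (-2, 3.5) partially overlaps it — only the 17.06 mm² overlap (of its 540.50 mm²) is removed, clipping the outline — area = 114.16 mm². Overall, the cross-section is a single solid region. Net area = 114.16 mm².

114.16 mm²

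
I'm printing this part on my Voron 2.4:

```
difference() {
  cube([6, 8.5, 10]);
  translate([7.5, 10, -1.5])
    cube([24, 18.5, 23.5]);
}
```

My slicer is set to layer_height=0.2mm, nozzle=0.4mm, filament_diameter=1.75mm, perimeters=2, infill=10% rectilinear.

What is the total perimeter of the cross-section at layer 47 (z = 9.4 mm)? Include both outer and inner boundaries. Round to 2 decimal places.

At z = 9.4 mm: the 6×8.5 cube contributes its full rectangle (perimeter 29.00 mm); the cube at (7.5, 10) (footprint 24×18.5) is included at this height (perimeter 85.00 mm); Subtracting the remaining from the first: starting from the 6×8.5 cube, the 24×18.5 cube at (7.5, 10) misses the remaining region (no effect) — boundary = 29.00 mm. Overall, the cross-section is a single solid region. Total boundary length (outer) = 29.00 mm.

29.00 mm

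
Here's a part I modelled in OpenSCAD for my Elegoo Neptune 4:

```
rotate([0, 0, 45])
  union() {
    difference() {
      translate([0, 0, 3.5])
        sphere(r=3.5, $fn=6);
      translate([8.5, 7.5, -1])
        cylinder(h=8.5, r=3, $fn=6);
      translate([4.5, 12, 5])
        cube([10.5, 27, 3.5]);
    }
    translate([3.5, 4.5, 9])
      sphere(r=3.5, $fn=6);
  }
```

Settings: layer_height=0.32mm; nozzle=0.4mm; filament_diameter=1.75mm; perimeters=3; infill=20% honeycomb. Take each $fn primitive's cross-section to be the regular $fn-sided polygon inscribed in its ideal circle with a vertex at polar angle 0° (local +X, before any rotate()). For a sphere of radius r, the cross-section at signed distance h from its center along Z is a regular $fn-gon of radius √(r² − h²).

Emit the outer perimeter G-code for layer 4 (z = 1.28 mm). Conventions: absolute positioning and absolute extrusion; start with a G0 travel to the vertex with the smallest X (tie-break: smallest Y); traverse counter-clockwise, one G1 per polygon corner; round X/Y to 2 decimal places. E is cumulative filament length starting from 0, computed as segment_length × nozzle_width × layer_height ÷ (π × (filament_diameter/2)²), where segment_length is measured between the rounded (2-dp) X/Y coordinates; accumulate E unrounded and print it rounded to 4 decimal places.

At z = 1.28 mm: the r=3.5 sphere contributes a regular 6-gon of circumradius √(3.5²−2.22²) = 2.706; the r=3 cylinder at (8.5, 7.5) contributes a regular 6-gon of circumradius 3; the cube at (4.5, 12) does not reach this height (z outside [5, 8.5]); Taking the first minus the rest: starting from the r=3.5 sphere, the r=3 cylinder at (8.5, 7.5) misses the remaining region (no effect) — 1 connected region; the sphere at (3.5, 4.5) is not intersected at this z (|z−center|=7.720 > r=3.5); Taking the union: only that combined region is present, so the union is just that shape — 1 connected region; (rotated 45° about Z; rotation is an isometry so areas/perimeters/island counts are preserved). The outline is a single polygon with 6 vertices. Extrusion per mm of travel: 0.4 × 0.32 / (π × 0.875²) = 0.053216. Accumulating E over each segment gives final E = 0.8627.

G0 X-2.61 Y0.70 Z1.28
G1 X-1.91 Y-1.91 E0.1438
G1 X0.70 Y-2.61 E0.2876
G1 X2.61 Y-0.70 E0.4314
G1 X1.91 Y1.91 E0.5752
G1 X-0.70 Y2.61 E0.7190
G1 X-2.61 Y0.70 E0.8627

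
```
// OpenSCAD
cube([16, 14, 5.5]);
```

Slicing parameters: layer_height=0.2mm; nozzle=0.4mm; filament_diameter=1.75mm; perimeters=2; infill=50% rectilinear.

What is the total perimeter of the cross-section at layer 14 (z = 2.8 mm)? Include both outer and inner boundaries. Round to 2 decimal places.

60.00 mm

At z = 2.8 mm: the cube is present — its section is the full 16×14 rectangle (perimeter 60.00 mm). Overall, the cross-section is a single solid region. Total boundary length (outer) = 60.00 mm.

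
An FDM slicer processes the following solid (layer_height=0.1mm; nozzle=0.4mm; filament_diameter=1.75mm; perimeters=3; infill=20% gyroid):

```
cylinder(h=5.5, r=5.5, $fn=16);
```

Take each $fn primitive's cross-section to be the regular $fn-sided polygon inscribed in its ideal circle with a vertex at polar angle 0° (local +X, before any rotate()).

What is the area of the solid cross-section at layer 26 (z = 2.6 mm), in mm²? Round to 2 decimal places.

At z = 2.6 mm: the r=5.5 cylinder gives a regular 16-gon of circumradius 5.5 (constant along its height) (area = (16/2)·5.500²·sin(360°/16) = 92.61 mm²). Overall, the cross-section is a single solid region. Net area = 92.61 mm².

92.61 mm²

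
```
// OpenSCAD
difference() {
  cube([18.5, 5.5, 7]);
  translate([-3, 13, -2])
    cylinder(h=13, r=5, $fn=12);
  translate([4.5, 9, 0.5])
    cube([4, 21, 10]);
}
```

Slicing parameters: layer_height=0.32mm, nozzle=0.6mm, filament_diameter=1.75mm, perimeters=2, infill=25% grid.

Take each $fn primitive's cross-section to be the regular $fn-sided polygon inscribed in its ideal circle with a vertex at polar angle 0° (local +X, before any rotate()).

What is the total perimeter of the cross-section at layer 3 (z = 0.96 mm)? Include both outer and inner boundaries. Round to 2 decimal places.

At z = 0.96 mm: the 18.5×5.5 cube contributes its full rectangle (perimeter 48.00 mm); the r=5 cylinder at (-3, 13) contributes a regular 12-gon of circumradius 5 (perimeter = 2·12·5.000·sin(180°/12) = 31.06 mm); the cube at (4.5, 9) is present — its section is the full 4×21 rectangle (perimeter 50.00 mm); After the difference (first − rest): starting from the 18.5×5.5 cube, the r=5 cylinder at (-3, 13) misses the remaining region (no effect); the 4×21 cube at (4.5, 9) misses the remaining region (no effect) — boundary = 48.00 mm. Overall, the cross-section is a single solid region. Total boundary length (outer) = 48.00 mm.

48.00 mm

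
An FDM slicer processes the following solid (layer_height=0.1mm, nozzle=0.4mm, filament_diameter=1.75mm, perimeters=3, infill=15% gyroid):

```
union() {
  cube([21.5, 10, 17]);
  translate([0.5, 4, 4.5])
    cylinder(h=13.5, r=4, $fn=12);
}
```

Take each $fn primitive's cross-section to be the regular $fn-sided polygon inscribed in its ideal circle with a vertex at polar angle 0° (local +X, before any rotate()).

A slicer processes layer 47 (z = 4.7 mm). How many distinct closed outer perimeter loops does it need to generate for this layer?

At z = 4.7 mm: the cube (footprint 21.5×10) is included at this height; the cylinder at (0.5, 4): section is a regular 12-gon, circumradius r=4; Taking the union: the regions partially overlap (shared area 27.93 mm²), so overlapping operands fuse into one piece — 1 connected region. The result has 1 disconnected region.

1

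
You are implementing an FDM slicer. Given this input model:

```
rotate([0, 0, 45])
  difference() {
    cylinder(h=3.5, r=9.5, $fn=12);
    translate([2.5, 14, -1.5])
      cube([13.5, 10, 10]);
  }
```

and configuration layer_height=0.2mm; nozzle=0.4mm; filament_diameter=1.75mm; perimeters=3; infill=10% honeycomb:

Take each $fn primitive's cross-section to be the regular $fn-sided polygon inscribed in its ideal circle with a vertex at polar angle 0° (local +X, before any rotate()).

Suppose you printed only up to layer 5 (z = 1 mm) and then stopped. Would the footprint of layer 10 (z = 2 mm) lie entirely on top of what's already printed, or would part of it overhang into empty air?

entirely on top

Compare the two slices. At z = 1: the r=9.5 cylinder gives a regular 12-gon of circumradius 9.5 (constant along its height) (area = (12/2)·9.500²·sin(360°/12) = 270.75 mm²); the cube at (2.5, 14) is present — its section is the full 13.5×10 rectangle (area 135.00 mm²); Subtracting the remaining from the first: starting from the r=9.5 cylinder (270.75 mm²), the 13.5×10 cube at (2.5, 14) misses the remaining region (no effect) — area = 270.75 mm²; (rotated 45° about Z; rotation is an isometry so areas/perimeters/island counts are preserved). At z = 2: the cylinder: section is a regular 12-gon, circumradius r=9.5 (area = (12/2)·9.500²·sin(360°/12) = 270.75 mm²); the cube at (2.5, 14) (footprint 13.5×10) is included at this height (area 135.00 mm²); Subtracting the remaining from the first: starting from the r=9.5 cylinder (270.75 mm²), the 13.5×10 cube at (2.5, 14) misses the remaining region (no effect) — area = 270.75 mm²; (whole slice rotated 45° about Z — lengths, areas and connectivity unchanged). Checking containment: the cross-section at z = 2 is a subset of the cross-section at z = 1.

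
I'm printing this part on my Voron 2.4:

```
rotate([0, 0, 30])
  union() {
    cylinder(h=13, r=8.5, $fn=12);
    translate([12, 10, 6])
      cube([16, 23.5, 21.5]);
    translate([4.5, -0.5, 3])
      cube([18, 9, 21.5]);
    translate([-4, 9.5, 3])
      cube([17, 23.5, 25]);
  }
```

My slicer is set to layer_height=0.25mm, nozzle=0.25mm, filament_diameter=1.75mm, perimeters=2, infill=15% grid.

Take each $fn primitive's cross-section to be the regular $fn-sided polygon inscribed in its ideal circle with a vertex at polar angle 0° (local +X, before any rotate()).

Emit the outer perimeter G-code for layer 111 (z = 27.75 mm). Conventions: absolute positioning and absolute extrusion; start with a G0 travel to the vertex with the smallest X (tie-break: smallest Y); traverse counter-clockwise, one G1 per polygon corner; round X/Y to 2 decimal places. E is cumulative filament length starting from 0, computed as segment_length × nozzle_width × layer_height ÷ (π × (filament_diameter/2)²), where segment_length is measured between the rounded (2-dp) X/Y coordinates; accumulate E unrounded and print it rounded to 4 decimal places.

At z = 27.75 mm: the cylinder is absent (z outside [0, 13]); the cube at (12, 10) does not reach this height (z outside [6, 27.5]); the cube at (4.5, -0.5) does not reach this height (z outside [3, 24.5]); the cube at (-4, 9.5) (footprint 17×23.5) is included at this height; Taking the union: only the 17×23.5 cube at (-4, 9.5) is present, so the union is just that shape — 1 connected region; (rotated 30° about Z; rotation is an isometry so areas/perimeters/island counts are preserved). The outline is a single polygon with 4 vertices. Extrusion per mm of travel: 0.25 × 0.25 / (π × 0.875²) = 0.025984. Accumulating E over each segment gives final E = 2.1046.

G0 X-19.96 Y26.58 Z27.75
G1 X-8.21 Y6.23 E0.6106
G1 X6.51 Y14.73 E1.0523
G1 X-5.24 Y35.08 E1.6629
G1 X-19.96 Y26.58 E2.1046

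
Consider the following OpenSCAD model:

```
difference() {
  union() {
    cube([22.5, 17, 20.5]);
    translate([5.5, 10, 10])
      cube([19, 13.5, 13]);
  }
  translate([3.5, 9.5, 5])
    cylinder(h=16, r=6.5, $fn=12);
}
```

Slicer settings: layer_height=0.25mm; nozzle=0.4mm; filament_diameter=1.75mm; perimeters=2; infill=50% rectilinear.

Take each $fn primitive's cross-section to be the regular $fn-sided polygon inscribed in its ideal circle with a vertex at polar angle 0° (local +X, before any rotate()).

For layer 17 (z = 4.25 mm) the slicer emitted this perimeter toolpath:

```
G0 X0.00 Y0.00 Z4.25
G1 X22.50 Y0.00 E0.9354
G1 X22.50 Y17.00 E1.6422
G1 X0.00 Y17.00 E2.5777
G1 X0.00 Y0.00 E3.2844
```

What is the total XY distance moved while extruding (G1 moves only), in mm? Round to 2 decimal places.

Sum the Euclidean lengths of each G1 segment: total = 79.00 mm.

79.00 mm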